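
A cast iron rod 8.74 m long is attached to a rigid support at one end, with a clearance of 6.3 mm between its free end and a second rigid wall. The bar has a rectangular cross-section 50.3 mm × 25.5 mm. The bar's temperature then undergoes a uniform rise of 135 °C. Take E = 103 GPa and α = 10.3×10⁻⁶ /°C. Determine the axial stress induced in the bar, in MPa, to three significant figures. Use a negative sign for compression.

-69.0 MPa

Free thermal expansion αLΔT = 10.3e-6 · 8740 · 135 = 12.15 mm.
The walls engage after the gap closes; constrained expansion = 12.15 − 6.3 = 5.853 mm.
The walls impose strain ε = −(5.853)/8740 = -6.6968e-04; σ = Eε = 103000 · -6.6968e-04 = -68.98 MPa.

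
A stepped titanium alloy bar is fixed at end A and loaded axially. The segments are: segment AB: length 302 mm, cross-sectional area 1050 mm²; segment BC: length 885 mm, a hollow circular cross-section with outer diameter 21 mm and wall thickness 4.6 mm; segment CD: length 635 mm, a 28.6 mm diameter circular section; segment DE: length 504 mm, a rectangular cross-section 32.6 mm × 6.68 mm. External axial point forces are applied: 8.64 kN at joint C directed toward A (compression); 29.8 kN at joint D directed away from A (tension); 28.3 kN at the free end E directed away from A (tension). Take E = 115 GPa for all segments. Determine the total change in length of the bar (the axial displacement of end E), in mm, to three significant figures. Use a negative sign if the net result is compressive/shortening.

Internal axial forces (sectioning from the free end, tension +): N_DE = 28.3 kN, N_CD = 58.1 kN, N_BC = 49.46 kN, N_AB = 49.46 kN.
A_BC = 237 mm².
A_CD = 642.4 mm².
A_DE = 217.8 mm².
δ_AB = 49460·302/(1050·115000) = 0.1237 mm
δ_BC = 49460·885/(237·115000) = 1.606 mm
δ_CD = 58100·635/(642.4·115000) = 0.4994 mm
δ_DE = 28300·504/(217.8·115000) = 0.5695 mm
δ = Σδ_i = 2.799 mm.

2.80 mm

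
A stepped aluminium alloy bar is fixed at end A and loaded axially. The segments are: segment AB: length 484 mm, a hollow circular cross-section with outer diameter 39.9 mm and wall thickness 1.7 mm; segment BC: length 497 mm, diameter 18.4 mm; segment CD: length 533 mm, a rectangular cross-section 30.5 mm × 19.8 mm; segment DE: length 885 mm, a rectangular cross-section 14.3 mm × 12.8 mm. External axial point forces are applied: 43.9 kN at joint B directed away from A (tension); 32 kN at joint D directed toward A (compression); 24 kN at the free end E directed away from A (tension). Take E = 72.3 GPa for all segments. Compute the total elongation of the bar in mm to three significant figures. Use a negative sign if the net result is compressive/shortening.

2.48 mm

Internal axial forces (sectioning from the free end, tension +): N_DE = 24 kN, N_CD = -8 kN, N_BC = -8 kN, N_AB = 35.9 kN.
A_AB = 204 mm².
A_BC = 265.9 mm².
A_CD = 603.9 mm².
A_DE = 183 mm².
δ_AB = 35900·484/(204·72300) = 1.178 mm
δ_BC = -8000·497/(265.9·72300) = -0.2068 mm
δ_CD = -8000·533/(603.9·72300) = -0.09766 mm
δ_DE = 24000·885/(183·72300) = 1.605 mm
δ = Σδ_i = 2.478 mm.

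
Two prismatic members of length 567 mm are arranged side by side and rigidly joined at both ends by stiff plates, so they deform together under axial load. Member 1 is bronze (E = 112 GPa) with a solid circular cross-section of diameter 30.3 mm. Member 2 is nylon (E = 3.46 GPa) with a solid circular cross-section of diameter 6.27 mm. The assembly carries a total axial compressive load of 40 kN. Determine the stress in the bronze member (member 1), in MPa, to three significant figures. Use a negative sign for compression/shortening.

A_1 = 721.1 mm².
A_2 = 30.88 mm².
Equal strain + equilibrium ⇒ each member carries load in proportion to AE: A₁E₁ = 80760000 N, A₂E₂ = 106800 N, ΣAE = 80870000 N.
σ₁ = P·E₁/ΣAE = -40000·112000/80870000 = -55.4 MPa.

-55.4 MPa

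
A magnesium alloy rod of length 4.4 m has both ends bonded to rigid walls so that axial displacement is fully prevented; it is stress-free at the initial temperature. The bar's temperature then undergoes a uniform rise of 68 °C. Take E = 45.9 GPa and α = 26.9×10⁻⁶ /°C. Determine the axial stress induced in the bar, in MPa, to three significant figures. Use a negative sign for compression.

Free thermal expansion αLΔT = 26.9e-6 · 4400 · 68 = 8.048 mm.
The walls impose strain ε = −(8.048)/4400 = -1.8292e-03; σ = Eε = 45900 · -1.8292e-03 = -83.96 MPa.

-84.0 MPa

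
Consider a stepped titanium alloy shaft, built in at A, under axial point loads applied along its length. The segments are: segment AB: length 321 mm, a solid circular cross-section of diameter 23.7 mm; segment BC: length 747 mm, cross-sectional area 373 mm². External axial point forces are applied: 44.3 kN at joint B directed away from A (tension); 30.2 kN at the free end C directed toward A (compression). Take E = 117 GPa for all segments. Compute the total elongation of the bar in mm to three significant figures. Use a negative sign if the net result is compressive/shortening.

-0.429 mm

Internal axial forces (sectioning from the free end, tension +): N_BC = -30.2 kN, N_AB = 14.1 kN.
A_AB = 441.2 mm².
δ_AB = 14100·321/(441.2·117000) = 0.08769 mm
δ_BC = -30200·747/(373·117000) = -0.5169 mm
δ = Σδ_i = -0.4292 mm.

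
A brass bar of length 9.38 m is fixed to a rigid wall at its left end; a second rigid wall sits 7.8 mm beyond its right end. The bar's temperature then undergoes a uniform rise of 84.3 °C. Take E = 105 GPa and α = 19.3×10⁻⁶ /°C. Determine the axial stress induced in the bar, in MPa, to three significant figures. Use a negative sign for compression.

-83.5 MPa

Free thermal expansion αLΔT = 19.3e-6 · 9380 · 84.3 = 15.26 mm.
The walls engage after the gap closes; constrained expansion = 15.26 − 7.8 = 7.461 mm.
The walls impose strain ε = −(7.461)/9380 = -7.9543e-04; σ = Eε = 105000 · -7.9543e-04 = -83.52 MPa.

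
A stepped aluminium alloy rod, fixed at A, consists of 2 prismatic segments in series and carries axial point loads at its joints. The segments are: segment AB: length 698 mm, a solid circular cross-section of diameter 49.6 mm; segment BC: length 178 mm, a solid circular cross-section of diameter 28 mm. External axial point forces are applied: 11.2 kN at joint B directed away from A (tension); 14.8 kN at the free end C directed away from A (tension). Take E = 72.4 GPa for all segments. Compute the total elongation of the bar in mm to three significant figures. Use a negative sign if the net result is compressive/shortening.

0.189 mm

Internal axial forces (sectioning from the free end, tension +): N_BC = 14.8 kN, N_AB = 26 kN.
A_AB = 1932 mm².
A_BC = 615.8 mm².
δ_AB = 26000·698/(1932·72400) = 0.1297 mm
δ_BC = 14800·178/(615.8·72400) = 0.05909 mm
δ = Σδ_i = 0.1888 mm.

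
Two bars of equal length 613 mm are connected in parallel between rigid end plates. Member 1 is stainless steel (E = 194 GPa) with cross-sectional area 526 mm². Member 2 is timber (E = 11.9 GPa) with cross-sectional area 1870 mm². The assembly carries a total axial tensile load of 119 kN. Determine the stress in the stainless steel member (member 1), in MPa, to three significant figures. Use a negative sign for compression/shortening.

Equal strain + equilibrium ⇒ each member carries load in proportion to AE: A₁E₁ = 102000000 N, A₂E₂ = 22250000 N, ΣAE = 124300000 N.
σ₁ = P·E₁/ΣAE = 119000·194000/124300000 = 185.7 MPa.

186 MPa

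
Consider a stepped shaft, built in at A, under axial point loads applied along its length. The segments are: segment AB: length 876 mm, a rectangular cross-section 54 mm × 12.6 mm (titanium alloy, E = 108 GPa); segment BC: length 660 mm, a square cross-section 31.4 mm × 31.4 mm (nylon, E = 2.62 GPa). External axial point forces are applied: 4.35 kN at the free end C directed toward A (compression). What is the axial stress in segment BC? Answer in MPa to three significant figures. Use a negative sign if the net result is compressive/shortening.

-4.41 MPa

Internal axial forces (sectioning from the free end, tension +): N_BC = -4.35 kN, N_AB = -4.35 kN.
A_BC = 986 mm².
σ_BC = N_BC/A_BC = -4350/986 = -4.412 MPa.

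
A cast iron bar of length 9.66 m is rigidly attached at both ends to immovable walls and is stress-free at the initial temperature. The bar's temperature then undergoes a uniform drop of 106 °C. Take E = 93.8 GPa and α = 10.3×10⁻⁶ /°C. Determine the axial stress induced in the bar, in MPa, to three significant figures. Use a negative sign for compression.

102 MPa

Free thermal expansion αLΔT = 10.3e-6 · 9660 · -106 = -10.55 mm.
The walls impose strain ε = −(-10.55)/9660 = 1.0918e-03; σ = Eε = 93800 · 1.0918e-03 = 102.4 MPa.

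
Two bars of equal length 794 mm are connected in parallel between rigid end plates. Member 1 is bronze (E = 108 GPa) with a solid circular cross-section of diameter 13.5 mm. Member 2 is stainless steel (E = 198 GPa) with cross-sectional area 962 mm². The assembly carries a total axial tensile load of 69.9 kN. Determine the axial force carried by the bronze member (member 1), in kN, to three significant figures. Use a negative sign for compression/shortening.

5.25 kN

A_1 = 143.1 mm².
Equal strain + equilibrium ⇒ each member carries load in proportion to AE: A₁E₁ = 15460000 N, A₂E₂ = 190500000 N, ΣAE = 205900000 N.
F₁ = P·A₁E₁/ΣAE = 69900·15460000/205900000 = 5247 N.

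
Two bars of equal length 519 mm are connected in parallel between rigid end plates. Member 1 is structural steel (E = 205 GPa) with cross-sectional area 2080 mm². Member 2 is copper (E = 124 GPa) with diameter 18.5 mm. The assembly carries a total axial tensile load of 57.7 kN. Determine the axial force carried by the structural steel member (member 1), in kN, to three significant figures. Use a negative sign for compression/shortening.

A_2 = 268.8 mm².
Equal strain + equilibrium ⇒ each member carries load in proportion to AE: A₁E₁ = 426400000 N, A₂E₂ = 33330000 N, ΣAE = 459700000 N.
F₁ = P·A₁E₁/ΣAE = 57700·426400000/459700000 = 53520 N.

53.5 kN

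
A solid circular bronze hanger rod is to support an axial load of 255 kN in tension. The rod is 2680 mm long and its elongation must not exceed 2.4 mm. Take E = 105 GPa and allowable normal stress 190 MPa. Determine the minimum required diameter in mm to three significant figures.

58.8 mm

Required area A ≥ P/σ_allow = 255000/190 = 1342 mm².
For a solid circular section, d ≥ √(4A/π) = 41.34 mm.
Elongation limit: A ≥ PL/(Eδ_allow) = 255000·2680/(105000·2.4) = 2712 mm² ⇒ d ≥ 58.76 mm.
The elongation limit governs.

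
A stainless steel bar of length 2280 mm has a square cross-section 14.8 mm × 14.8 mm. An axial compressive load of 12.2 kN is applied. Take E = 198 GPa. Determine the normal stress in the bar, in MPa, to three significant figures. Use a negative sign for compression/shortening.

-55.7 MPa

A = 219 mm².
σ = N/A = -12200/219 = -55.7 MPa.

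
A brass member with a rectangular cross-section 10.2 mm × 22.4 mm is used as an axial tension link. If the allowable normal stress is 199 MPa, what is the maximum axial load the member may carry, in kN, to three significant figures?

45.5 kN

A = 228.5 mm².
P_max = σ_allow · A = 199 · 228.5 = 45470 N = 45.47 kN.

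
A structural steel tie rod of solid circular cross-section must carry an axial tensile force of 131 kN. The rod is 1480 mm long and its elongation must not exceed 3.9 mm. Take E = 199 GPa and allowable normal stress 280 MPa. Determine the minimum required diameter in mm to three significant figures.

24.4 mm

Required area A ≥ P/σ_allow = 131000/280 = 467.9 mm².
For a solid circular section, d ≥ √(4A/π) = 24.41 mm.
Elongation limit: A ≥ PL/(Eδ_allow) = 131000·1480/(199000·3.9) = 249.8 mm² ⇒ d ≥ 17.83 mm.
The stress limit governs.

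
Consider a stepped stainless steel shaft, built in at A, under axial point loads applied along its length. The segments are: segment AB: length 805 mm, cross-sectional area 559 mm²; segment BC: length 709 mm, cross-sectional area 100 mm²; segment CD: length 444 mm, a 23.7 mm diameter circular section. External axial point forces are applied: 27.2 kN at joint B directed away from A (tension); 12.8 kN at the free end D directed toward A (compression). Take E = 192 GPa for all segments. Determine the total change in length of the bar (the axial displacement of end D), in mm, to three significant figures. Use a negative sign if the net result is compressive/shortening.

-0.432 mm

Internal axial forces (sectioning from the free end, tension +): N_CD = -12.8 kN, N_BC = -12.8 kN, N_AB = 14.4 kN.
A_CD = 441.2 mm².
δ_AB = 14400·805/(559·192000) = 0.108 mm
δ_BC = -12800·709/(100·192000) = -0.4727 mm
δ_CD = -12800·444/(441.2·192000) = -0.0671 mm
δ = Σδ_i = -0.4318 mm.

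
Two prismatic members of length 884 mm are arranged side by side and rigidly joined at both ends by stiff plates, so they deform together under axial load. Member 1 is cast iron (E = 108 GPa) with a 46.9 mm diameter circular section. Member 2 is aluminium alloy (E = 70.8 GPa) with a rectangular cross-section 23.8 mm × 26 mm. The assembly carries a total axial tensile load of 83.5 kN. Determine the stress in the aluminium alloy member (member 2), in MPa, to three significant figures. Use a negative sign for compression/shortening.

25.7 MPa

A_1 = 1728 mm².
A_2 = 618.8 mm².
Equal strain + equilibrium ⇒ each member carries load in proportion to AE: A₁E₁ = 186600000 N, A₂E₂ = 43810000 N, ΣAE = 230400000 N.
σ₂ = P·E₂/ΣAE = 83500·70800/230400000 = 25.66 MPa.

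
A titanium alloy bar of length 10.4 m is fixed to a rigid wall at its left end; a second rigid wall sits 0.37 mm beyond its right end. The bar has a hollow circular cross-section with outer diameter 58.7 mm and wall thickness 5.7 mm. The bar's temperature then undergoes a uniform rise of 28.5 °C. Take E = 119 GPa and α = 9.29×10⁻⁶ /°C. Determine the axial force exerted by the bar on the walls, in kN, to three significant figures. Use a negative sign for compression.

-25.9 kN

Free thermal expansion αLΔT = 9.29e-6 · 10400 · 28.5 = 2.754 mm.
The walls engage after the gap closes; constrained expansion = 2.754 − 0.37 = 2.384 mm.
The walls impose strain ε = −(2.384)/10400 = -2.2919e-04; σ = Eε = 119000 · -2.2919e-04 = -27.27 MPa.
Wall reaction R = σ·A = -27.27·949.1 = -25880 N = -25.88 kN.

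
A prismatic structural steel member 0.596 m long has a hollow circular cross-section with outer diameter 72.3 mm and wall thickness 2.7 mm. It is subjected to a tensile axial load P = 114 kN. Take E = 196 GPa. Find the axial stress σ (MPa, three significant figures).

A = 590.4 mm².
σ = N/A = 114000/590.4 = 193.1 MPa.

193 MPa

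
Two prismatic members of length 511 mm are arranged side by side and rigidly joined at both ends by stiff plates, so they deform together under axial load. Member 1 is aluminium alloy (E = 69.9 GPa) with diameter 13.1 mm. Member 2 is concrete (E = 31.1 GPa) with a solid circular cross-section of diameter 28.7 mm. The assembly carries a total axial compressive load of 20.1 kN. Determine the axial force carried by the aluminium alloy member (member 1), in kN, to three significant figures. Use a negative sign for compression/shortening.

-6.41 kN

A_1 = 134.8 mm².
A_2 = 646.9 mm².
Equal strain + equilibrium ⇒ each member carries load in proportion to AE: A₁E₁ = 9421000 N, A₂E₂ = 20120000 N, ΣAE = 29540000 N.
F₁ = P·A₁E₁/ΣAE = -20100·9421000/29540000 = -6410 N.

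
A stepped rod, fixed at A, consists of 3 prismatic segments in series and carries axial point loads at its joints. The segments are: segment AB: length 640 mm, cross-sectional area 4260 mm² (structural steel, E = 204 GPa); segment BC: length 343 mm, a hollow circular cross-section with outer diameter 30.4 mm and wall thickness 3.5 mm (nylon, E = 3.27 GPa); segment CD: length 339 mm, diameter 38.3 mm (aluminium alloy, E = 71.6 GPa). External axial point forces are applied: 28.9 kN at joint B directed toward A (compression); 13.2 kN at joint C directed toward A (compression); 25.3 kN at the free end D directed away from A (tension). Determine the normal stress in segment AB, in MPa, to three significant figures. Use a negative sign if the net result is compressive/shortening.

Internal axial forces (sectioning from the free end, tension +): N_CD = 25.3 kN, N_BC = 12.1 kN, N_AB = -16.8 kN.
σ_AB = N_AB/A_AB = -16800/4260 = -3.944 MPa.

-3.94 MPa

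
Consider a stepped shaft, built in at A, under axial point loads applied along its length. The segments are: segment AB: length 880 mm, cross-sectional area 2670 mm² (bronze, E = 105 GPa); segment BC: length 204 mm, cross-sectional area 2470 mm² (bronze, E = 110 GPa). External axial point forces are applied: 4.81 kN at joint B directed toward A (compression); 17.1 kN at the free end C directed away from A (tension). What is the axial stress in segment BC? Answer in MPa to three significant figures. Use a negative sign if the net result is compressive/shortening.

6.92 MPa

Internal axial forces (sectioning from the free end, tension +): N_BC = 17.1 kN, N_AB = 12.29 kN.
σ_BC = N_BC/A_BC = 17100/2470 = 6.923 MPa.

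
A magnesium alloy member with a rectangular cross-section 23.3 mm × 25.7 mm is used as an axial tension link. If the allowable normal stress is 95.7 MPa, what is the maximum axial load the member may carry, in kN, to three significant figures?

57.3 kN

A = 598.8 mm².
P_max = σ_allow · A = 95.7 · 598.8 = 57310 N = 57.31 kN.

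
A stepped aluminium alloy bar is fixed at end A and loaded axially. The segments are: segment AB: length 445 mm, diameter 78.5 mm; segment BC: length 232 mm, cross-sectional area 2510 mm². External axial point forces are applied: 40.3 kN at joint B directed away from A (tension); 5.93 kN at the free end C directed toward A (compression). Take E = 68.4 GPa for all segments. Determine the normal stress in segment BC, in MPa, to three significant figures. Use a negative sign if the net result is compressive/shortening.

-2.36 MPa

Internal axial forces (sectioning from the free end, tension +): N_BC = -5.93 kN, N_AB = 34.37 kN.
σ_BC = N_BC/A_BC = -5930/2510 = -2.363 MPa.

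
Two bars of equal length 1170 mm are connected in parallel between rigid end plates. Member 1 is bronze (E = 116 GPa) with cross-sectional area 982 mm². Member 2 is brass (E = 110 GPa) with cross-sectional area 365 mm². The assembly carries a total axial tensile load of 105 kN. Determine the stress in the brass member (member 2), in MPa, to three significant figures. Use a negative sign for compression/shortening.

75.0 MPa

Equal strain + equilibrium ⇒ each member carries load in proportion to AE: A₁E₁ = 113900000 N, A₂E₂ = 40150000 N, ΣAE = 154100000 N.
σ₂ = P·E₂/ΣAE = 105000·110000/154100000 = 74.97 MPa.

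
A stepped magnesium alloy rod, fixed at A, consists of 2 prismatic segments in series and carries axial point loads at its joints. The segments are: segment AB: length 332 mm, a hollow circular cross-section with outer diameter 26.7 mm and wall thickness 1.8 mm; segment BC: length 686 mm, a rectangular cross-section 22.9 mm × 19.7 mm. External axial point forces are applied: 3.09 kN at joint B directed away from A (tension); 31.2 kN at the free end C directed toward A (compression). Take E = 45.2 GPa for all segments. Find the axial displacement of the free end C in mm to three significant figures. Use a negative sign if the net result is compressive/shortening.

-2.52 mm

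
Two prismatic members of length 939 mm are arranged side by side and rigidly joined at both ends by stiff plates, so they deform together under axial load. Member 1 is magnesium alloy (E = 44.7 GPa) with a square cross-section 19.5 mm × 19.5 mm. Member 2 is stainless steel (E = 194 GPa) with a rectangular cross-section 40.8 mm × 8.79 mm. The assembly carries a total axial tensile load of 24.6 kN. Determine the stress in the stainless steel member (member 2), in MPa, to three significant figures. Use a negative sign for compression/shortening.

55.1 MPa

A_1 = 380.2 mm².
A_2 = 358.6 mm².
Equal strain + equilibrium ⇒ each member carries load in proportion to AE: A₁E₁ = 17000000 N, A₂E₂ = 69570000 N, ΣAE = 86570000 N.
σ₂ = P·E₂/ΣAE = 24600·194000/86570000 = 55.13 MPa.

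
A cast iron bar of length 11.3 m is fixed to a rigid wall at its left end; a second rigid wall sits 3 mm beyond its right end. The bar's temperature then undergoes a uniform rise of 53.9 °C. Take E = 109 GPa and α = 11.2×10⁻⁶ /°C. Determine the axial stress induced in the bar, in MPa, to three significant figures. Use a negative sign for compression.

-36.9 MPa

Free thermal expansion αLΔT = 11.2e-6 · 11300 · 53.9 = 6.822 mm.
The walls engage after the gap closes; constrained expansion = 6.822 − 3 = 3.822 mm.
The walls impose strain ε = −(3.822)/11300 = -3.3819e-04; σ = Eε = 109000 · -3.3819e-04 = -36.86 MPa.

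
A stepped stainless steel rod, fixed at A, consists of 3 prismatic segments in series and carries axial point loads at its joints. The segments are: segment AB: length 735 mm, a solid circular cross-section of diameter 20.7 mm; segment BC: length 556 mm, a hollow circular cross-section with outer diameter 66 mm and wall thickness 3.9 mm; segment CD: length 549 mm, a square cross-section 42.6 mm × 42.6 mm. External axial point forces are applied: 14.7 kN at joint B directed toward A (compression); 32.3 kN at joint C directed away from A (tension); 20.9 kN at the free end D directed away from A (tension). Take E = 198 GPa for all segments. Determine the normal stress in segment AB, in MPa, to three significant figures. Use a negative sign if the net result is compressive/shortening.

Internal axial forces (sectioning from the free end, tension +): N_CD = 20.9 kN, N_BC = 53.2 kN, N_AB = 38.5 kN.
A_AB = 336.5 mm².
σ_AB = N_AB/A_AB = 38500/336.5 = 114.4 MPa.

114 MPa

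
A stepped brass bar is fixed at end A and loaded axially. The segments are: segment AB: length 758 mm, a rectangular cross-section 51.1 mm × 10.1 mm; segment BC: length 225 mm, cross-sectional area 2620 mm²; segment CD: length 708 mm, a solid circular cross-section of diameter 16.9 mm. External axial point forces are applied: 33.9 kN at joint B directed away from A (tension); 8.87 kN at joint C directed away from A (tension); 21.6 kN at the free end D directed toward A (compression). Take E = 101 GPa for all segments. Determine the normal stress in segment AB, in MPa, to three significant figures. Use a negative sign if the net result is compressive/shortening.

Internal axial forces (sectioning from the free end, tension +): N_CD = -21.6 kN, N_BC = -12.73 kN, N_AB = 21.17 kN.
A_AB = 516.1 mm².
σ_AB = N_AB/A_AB = 21170/516.1 = 41.02 MPa.

41.0 MPa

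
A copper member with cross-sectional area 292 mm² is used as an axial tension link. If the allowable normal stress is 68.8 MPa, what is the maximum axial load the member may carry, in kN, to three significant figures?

P_max = σ_allow · A = 68.8 · 292 = 20090 N = 20.09 kN.

20.1 kN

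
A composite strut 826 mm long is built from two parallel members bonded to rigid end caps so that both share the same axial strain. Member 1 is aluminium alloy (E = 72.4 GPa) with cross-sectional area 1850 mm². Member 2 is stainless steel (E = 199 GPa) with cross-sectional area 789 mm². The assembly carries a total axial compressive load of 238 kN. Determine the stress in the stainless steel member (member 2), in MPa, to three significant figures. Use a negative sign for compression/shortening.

Equal strain + equilibrium ⇒ each member carries load in proportion to AE: A₁E₁ = 133900000 N, A₂E₂ = 157000000 N, ΣAE = 291000000 N.
σ₂ = P·E₂/ΣAE = -238000·199000/291000000 = -162.8 MPa.

-163 MPa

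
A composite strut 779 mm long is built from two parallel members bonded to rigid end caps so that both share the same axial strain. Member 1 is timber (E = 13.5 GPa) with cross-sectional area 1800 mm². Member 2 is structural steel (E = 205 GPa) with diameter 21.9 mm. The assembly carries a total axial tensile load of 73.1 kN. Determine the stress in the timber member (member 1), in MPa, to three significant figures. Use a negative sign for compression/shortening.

9.72 MPa

A_2 = 376.7 mm².
Equal strain + equilibrium ⇒ each member carries load in proportion to AE: A₁E₁ = 24300000 N, A₂E₂ = 77220000 N, ΣAE = 101500000 N.
σ₁ = P·E₁/ΣAE = 73100·13500/101500000 = 9.721 MPa.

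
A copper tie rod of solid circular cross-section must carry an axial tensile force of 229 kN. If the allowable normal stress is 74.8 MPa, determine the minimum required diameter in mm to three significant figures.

62.4 mm

Required area A ≥ P/σ_allow = 229000/74.8 = 3061 mm².
For a solid circular section, d ≥ √(4A/π) = 62.43 mm.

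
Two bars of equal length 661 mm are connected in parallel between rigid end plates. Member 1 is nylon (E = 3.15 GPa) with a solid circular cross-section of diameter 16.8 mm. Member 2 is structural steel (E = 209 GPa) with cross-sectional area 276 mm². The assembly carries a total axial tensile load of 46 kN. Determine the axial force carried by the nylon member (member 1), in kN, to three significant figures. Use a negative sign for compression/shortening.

0.550 kN

A_1 = 221.7 mm².
Equal strain + equilibrium ⇒ each member carries load in proportion to AE: A₁E₁ = 698300 N, A₂E₂ = 57680000 N, ΣAE = 58380000 N.
F₁ = P·A₁E₁/ΣAE = 46000·698300/58380000 = 550.2 N.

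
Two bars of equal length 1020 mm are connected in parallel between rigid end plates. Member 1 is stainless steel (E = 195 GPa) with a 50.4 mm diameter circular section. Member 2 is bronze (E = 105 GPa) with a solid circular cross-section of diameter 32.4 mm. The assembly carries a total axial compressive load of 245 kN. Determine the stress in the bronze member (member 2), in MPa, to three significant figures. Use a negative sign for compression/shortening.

-54.1 MPa

A_1 = 1995 mm².
A_2 = 824.5 mm².
Equal strain + equilibrium ⇒ each member carries load in proportion to AE: A₁E₁ = 389000000 N, A₂E₂ = 86570000 N, ΣAE = 475600000 N.
σ₂ = P·E₂/ΣAE = -245000·105000/475600000 = -54.09 MPa.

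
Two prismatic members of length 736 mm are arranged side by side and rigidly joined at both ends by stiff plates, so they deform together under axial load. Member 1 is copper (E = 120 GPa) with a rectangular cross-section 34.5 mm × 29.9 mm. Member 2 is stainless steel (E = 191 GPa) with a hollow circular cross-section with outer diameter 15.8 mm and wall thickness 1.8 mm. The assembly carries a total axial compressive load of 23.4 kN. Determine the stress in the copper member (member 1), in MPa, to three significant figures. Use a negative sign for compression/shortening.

A_1 = 1032 mm².
A_2 = 79.17 mm².
Equal strain + equilibrium ⇒ each member carries load in proportion to AE: A₁E₁ = 123800000 N, A₂E₂ = 15120000 N, ΣAE = 138900000 N.
σ₁ = P·E₁/ΣAE = -23400·120000/138900000 = -20.21 MPa.

-20.2 MPa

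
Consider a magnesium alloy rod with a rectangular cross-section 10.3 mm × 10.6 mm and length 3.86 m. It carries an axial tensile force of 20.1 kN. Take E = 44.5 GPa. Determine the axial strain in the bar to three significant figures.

A = 109.2 mm².
σ = N/A = 184.1 MPa; ε = σ/E = 184.1/44500 = 4.137e-03.

0.00414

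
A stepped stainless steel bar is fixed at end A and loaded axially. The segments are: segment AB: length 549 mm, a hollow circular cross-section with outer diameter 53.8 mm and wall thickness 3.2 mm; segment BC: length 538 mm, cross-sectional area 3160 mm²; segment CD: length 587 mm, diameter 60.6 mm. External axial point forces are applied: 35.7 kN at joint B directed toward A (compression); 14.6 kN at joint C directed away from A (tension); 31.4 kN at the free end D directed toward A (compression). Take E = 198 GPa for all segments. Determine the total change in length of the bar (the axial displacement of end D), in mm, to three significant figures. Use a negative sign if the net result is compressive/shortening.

-0.333 mm

Internal axial forces (sectioning from the free end, tension +): N_CD = -31.4 kN, N_BC = -16.8 kN, N_AB = -52.5 kN.
A_AB = 508.7 mm².
A_CD = 2884 mm².
δ_AB = -52500·549/(508.7·198000) = -0.2862 mm
δ_BC = -16800·538/(3160·198000) = -0.01445 mm
δ_CD = -31400·587/(2884·198000) = -0.03228 mm
δ = Σδ_i = -0.3329 mm.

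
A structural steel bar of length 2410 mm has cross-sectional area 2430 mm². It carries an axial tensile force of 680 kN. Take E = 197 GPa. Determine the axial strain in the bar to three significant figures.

0.00142

σ = N/A = 279.8 MPa; ε = σ/E = 279.8/197000 = 1.420e-03.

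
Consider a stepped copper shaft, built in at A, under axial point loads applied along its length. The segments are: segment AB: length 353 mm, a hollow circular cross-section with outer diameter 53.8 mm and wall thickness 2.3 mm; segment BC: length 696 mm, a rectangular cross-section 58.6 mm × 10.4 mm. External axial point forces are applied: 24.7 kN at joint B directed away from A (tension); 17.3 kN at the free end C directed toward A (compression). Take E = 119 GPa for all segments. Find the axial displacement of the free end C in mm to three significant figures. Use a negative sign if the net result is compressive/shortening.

-0.107 mm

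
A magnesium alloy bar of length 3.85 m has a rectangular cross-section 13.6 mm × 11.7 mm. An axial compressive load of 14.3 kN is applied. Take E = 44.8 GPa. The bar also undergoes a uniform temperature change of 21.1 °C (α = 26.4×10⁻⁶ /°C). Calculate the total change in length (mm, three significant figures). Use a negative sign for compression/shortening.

-5.58 mm

A = 159.1 mm².
δ_mech = NL/(AE) = -14300·3850/(159.1·44800) = -7.723 mm.
δ_thermal = αLΔT = 26.4e-6·3850·21.1 = 2.145 mm.
δ = δ_mech + δ_thermal = -5.579 mm.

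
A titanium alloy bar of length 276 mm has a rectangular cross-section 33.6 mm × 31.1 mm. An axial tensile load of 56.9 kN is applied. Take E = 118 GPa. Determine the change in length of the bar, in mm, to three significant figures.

A = 1045 mm².
δ_mech = NL/(AE) = 56900·276/(1045·118000) = 0.1274 mm.

0.127 mm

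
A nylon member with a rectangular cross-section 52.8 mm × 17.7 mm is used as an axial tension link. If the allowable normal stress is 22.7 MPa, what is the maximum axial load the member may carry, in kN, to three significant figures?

21.2 kN

A = 934.6 mm².
P_max = σ_allow · A = 22.7 · 934.6 = 21210 N = 21.21 kN.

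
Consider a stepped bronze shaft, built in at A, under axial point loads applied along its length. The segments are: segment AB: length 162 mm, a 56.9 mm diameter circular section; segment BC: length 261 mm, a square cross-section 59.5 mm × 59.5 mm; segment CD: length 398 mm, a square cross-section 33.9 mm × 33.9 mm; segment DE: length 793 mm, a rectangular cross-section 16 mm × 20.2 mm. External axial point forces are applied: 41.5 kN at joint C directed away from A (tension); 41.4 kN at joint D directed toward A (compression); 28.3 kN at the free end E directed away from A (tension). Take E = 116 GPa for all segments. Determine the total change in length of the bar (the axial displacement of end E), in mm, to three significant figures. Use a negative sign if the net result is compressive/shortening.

0.593 mm

Internal axial forces (sectioning from the free end, tension +): N_DE = 28.3 kN, N_CD = -13.1 kN, N_BC = 28.4 kN, N_AB = 28.4 kN.
A_AB = 2543 mm².
A_BC = 3540 mm².
A_CD = 1149 mm².
A_DE = 323.2 mm².
δ_AB = 28400·162/(2543·116000) = 0.0156 mm
δ_BC = 28400·261/(3540·116000) = 0.01805 mm
δ_CD = -13100·398/(1149·116000) = -0.03911 mm
δ_DE = 28300·793/(323.2·116000) = 0.5986 mm
δ = Σδ_i = 0.5931 mm.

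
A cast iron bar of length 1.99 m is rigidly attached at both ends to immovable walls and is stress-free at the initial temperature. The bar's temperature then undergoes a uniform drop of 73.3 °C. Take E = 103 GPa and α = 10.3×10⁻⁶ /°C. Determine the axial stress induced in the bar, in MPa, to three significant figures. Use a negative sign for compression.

Free thermal expansion αLΔT = 10.3e-6 · 1990 · -73.3 = -1.502 mm.
The walls impose strain ε = −(-1.502)/1990 = 7.5499e-04; σ = Eε = 103000 · 7.5499e-04 = 77.76 MPa.

77.8 MPa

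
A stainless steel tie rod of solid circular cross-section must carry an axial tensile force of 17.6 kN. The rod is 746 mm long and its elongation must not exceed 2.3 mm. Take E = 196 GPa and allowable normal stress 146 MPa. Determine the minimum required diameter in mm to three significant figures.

Required area A ≥ P/σ_allow = 17600/146 = 120.5 mm².
For a solid circular section, d ≥ √(4A/π) = 12.39 mm.
Elongation limit: A ≥ PL/(Eδ_allow) = 17600·746/(196000·2.3) = 29.13 mm² ⇒ d ≥ 6.09 mm.
The stress limit governs.

12.4 mm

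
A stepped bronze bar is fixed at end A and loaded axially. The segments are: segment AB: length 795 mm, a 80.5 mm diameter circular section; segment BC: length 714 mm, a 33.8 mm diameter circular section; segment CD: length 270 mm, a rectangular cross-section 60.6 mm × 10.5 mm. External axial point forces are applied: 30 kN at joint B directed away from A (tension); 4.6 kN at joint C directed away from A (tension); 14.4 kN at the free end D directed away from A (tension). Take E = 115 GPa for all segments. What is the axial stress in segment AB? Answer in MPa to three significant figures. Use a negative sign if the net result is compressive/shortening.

9.63 MPa

Internal axial forces (sectioning from the free end, tension +): N_CD = 14.4 kN, N_BC = 19 kN, N_AB = 49 kN.
A_AB = 5090 mm².
σ_AB = N_AB/A_AB = 49000/5090 = 9.628 MPa.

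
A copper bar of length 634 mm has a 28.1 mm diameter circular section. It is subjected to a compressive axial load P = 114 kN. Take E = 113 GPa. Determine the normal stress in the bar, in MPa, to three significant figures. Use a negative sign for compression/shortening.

A = 620.2 mm².
σ = N/A = -114000/620.2 = -183.8 MPa.

-184 MPa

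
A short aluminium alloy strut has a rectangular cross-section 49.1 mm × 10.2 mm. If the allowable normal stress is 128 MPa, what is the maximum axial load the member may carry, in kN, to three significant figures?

64.1 kN

A = 500.8 mm².
P_max = σ_allow · A = 128 · 500.8 = 64100 N = 64.1 kN.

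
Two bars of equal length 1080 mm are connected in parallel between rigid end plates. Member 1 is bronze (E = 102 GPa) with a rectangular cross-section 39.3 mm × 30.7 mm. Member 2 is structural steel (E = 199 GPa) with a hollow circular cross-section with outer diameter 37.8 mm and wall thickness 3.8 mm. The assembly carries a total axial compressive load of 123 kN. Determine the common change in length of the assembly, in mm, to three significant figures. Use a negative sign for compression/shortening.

-0.652 mm

A_1 = 1207 mm².
A_2 = 405.9 mm².
Equal strain + equilibrium ⇒ each member carries load in proportion to AE: A₁E₁ = 123100000 N, A₂E₂ = 80770000 N, ΣAE = 203800000 N.
δ = PL/ΣAE = -123000·1080/203800000 = -0.6517 mm.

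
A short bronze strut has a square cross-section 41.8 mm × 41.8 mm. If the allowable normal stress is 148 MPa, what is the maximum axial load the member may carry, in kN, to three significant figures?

259 kN

A = 1747 mm².
P_max = σ_allow · A = 148 · 1747 = 258600 N = 258.6 kN.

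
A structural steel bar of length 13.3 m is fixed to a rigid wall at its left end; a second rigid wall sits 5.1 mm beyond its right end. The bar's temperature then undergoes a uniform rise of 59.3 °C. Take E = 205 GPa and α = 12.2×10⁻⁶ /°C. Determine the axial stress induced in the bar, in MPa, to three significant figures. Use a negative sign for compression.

-69.7 MPa

Free thermal expansion αLΔT = 12.2e-6 · 13300 · 59.3 = 9.622 mm.
The walls engage after the gap closes; constrained expansion = 9.622 − 5.1 = 4.522 mm.
The walls impose strain ε = −(4.522)/13300 = -3.4000e-04; σ = Eε = 205000 · -3.4000e-04 = -69.7 MPa.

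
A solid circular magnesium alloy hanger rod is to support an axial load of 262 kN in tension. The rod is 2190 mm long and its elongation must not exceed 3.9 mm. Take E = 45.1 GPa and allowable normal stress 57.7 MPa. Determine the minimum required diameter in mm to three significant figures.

76.0 mm

Required area A ≥ P/σ_allow = 262000/57.7 = 4541 mm².
For a solid circular section, d ≥ √(4A/π) = 76.04 mm.
Elongation limit: A ≥ PL/(Eδ_allow) = 262000·2190/(45100·3.9) = 3262 mm² ⇒ d ≥ 64.45 mm.
The stress limit governs.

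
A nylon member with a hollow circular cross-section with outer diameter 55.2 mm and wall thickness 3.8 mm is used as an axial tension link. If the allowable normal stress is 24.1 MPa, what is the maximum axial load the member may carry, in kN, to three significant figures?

A = 613.6 mm².
P_max = σ_allow · A = 24.1 · 613.6 = 14790 N = 14.79 kN.

14.8 kN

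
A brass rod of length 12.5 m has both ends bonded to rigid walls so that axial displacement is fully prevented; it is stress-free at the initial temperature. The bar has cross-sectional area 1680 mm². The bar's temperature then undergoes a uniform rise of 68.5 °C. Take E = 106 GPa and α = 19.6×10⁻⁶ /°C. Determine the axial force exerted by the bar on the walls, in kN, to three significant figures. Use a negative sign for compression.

Free thermal expansion αLΔT = 19.6e-6 · 12500 · 68.5 = 16.78 mm.
The walls impose strain ε = −(16.78)/12500 = -1.3426e-03; σ = Eε = 106000 · -1.3426e-03 = -142.3 MPa.
Wall reaction R = σ·A = -142.3·1680 = -239100 N = -239.1 kN.

-239 kN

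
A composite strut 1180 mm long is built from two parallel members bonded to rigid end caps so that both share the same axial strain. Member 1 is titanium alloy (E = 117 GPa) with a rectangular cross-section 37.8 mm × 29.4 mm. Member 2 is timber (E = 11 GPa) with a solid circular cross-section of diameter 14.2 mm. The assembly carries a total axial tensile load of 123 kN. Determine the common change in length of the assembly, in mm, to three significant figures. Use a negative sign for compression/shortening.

A_1 = 1111 mm².
A_2 = 158.4 mm².
Equal strain + equilibrium ⇒ each member carries load in proportion to AE: A₁E₁ = 130000000 N, A₂E₂ = 1742000 N, ΣAE = 131800000 N.
δ = PL/ΣAE = 123000·1180/131800000 = 1.101 mm.

1.10 mm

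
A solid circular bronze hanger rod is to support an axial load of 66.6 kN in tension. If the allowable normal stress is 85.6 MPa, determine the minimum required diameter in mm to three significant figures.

Required area A ≥ P/σ_allow = 66600/85.6 = 778 mm².
For a solid circular section, d ≥ √(4A/π) = 31.47 mm.

31.5 mm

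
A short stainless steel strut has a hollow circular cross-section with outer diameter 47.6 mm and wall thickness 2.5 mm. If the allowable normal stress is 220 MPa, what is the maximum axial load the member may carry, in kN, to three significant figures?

A = 354.2 mm².
P_max = σ_allow · A = 220 · 354.2 = 77930 N = 77.93 kN.

77.9 kN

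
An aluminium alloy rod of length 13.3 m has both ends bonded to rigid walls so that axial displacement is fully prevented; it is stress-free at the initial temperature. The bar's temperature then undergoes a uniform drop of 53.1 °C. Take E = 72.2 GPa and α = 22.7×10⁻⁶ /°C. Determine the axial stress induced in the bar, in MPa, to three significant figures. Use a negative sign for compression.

Free thermal expansion αLΔT = 22.7e-6 · 13300 · -53.1 = -16.03 mm.
The walls impose strain ε = −(-16.03)/13300 = 1.2054e-03; σ = Eε = 72200 · 1.2054e-03 = 87.03 MPa.

87.0 MPa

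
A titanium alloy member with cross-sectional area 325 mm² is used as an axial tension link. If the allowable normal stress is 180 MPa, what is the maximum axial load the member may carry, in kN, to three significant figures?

58.5 kN

P_max = σ_allow · A = 180 · 325 = 58500 N = 58.5 kN.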